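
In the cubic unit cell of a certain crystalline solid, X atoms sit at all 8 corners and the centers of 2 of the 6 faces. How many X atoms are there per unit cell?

2

Corner atoms are shared by 8 cells (1/8 each), face atoms by 2 (1/2 each).
Net atoms = 8 × 1/8 + 2 × 1/2 = 1 + 1 = 2.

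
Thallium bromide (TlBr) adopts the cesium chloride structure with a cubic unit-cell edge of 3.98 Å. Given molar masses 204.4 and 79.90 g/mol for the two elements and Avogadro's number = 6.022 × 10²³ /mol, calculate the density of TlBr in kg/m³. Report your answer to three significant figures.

7490 kg/m³

The cesium chloride structure contains Z = 1 formula unit per cell; M(TlBr) = 204.4 + 79.90 = 284.3 g/mol.
a³ = (3.980 × 10^-8 cm)³ = 6.304 × 10^-23 cm³.
ρ = 1 × 284.3 / (6.022 × 10²³ × 6.304 × 10^-23) = 7.488 g/cm³ = 7490 kg/m³.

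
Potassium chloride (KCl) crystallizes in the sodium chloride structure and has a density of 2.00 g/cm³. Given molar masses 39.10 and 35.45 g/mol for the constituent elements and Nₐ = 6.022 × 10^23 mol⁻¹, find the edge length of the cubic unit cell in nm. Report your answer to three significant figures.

0.628 nm

M(KCl) = 74.55 g/mol; Z = 4 formula units per cell.
a³ = Z·M/(N_A·ρ) = 4 × 74.55 / (6.022 × 10²³ × 2.00) = 2.476 × 10^-22 cm³, so a = 6.279 × 10^-8 cm = 0.628 nm.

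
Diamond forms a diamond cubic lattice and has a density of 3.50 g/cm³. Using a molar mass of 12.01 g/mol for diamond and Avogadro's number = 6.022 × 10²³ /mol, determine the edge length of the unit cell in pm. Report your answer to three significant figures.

357 pm

With Z = 8 atoms per diamond cubic cell, a³ = Z·M/(N_A·ρ) = 8 × 12.01 / (6.022 × 10²³ × 3.500 g/cm³) = 4.559 × 10^-23 cm³.
a = (4.559 × 10^-23)^(1/3) = 3.572 × 10^-8 cm = 357 pm.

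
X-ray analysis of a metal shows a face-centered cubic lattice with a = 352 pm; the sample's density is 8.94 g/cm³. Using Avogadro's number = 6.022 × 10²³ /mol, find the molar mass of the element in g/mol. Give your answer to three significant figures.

58.7 g/mol

An FCC cell has Z = 4 atoms; a = 3.520 × 10^-8 cm.
M = ρ·N_A·a³/Z = 8.94 × 6.022 × 10²³ × 4.361 × 10^-23 / 4 = 58.7 g/mol.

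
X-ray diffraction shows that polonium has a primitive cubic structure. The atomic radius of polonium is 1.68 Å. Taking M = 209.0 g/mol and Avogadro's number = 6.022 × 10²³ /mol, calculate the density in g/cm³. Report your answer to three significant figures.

9.15 g/cm³

In a simple cubic lattice, atoms touch along the cell edge, so a = 2r, giving a = 3.360 Å = 3.360 × 10^-8 cm.
With Z = 1, ρ = Z·M/(N_A·a³) = 1 × 209.0 / (6.022 × 10²³ × 3.793 × 10^-23) = 9.149 g/cm³.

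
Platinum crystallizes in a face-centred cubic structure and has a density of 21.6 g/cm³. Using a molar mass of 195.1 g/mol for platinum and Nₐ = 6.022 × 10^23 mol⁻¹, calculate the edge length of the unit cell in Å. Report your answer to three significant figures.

With Z = 4 atoms per FCC cell, a³ = Z·M/(N_A·ρ) = 4 × 195.1 / (6.022 × 10²³ × 21.60 g/cm³) = 6.000 × 10^-23 cm³.
a = (6.000 × 10^-23)^(1/3) = 3.915 × 10^-8 cm = 3.91 Å.

3.91 Å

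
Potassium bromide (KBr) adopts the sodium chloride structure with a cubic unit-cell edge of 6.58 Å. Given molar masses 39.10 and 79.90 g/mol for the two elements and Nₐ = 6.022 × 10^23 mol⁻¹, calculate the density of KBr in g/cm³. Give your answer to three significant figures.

The sodium chloride structure contains Z = 4 formula units per cell; M(KBr) = 39.10 + 79.90 = 119.0 g/mol.
a³ = (6.580 × 10^-8 cm)³ = 2.849 × 10^-22 cm³.
ρ = 4 × 119.0 / (6.022 × 10²³ × 2.849 × 10^-22) = 2.775 g/cm³.

2.77 g/cm³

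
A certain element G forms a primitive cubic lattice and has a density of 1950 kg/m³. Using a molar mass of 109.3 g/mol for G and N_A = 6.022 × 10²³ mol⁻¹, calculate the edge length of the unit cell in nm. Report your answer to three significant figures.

0.453 nm

With Z = 1 atom per simple cubic cell, a³ = Z·M/(N_A·ρ) = 1 × 109.3 / (6.022 × 10²³ × 1.950 g/cm³) = 9.308 × 10^-23 cm³.
a = (9.308 × 10^-23)^(1/3) = 4.532 × 10^-8 cm = 0.453 nm.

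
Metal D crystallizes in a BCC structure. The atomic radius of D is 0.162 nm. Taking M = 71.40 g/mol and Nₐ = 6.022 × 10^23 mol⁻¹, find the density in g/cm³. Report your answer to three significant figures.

In a BCC lattice, atoms touch along the body diagonal, so √3·a = 4r, giving a = 0.3741 nm = 3.741 × 10^-8 cm.
With Z = 2, ρ = Z·M/(N_A·a³) = 2 × 71.40 / (6.022 × 10²³ × 5.237 × 10^-23) = 4.528 g/cm³.

4.53 g/cm³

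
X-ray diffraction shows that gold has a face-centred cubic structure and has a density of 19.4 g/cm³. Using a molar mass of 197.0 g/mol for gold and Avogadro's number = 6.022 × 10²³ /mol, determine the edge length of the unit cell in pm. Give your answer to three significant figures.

407 pm

With Z = 4 atoms per FCC cell, a³ = Z·M/(N_A·ρ) = 4 × 197.0 / (6.022 × 10²³ × 19.40 g/cm³) = 6.745 × 10^-23 cm³.
a = (6.745 × 10^-23)^(1/3) = 4.071 × 10^-8 cm = 407 pm.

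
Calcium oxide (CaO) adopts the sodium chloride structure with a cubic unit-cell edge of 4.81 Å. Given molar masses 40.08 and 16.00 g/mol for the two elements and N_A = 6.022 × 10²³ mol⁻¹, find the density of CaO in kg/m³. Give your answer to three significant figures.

The sodium chloride structure contains Z = 4 formula units per cell; M(CaO) = 40.08 + 16.00 = 56.08 g/mol.
a³ = (4.810 × 10^-8 cm)³ = 1.113 × 10^-22 cm³.
ρ = 4 × 56.08 / (6.022 × 10²³ × 1.113 × 10^-22) = 3.347 g/cm³ = 3350 kg/m³.

3350 kg/m³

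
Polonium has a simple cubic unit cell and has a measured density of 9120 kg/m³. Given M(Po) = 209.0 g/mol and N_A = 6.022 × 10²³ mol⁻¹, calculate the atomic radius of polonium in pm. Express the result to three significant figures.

For a simple cubic cell (Z = 1), a³ = Z·M/(N_A·ρ) = 1 × 209.0 / (6.022 × 10²³ × 9.120) = 3.805 × 10^-23 cm³, so a = 3.364 × 10^-8 cm = 336.4 pm.
Atoms touch along the cell edge, so a = 2r, so r = 0.5000 × a = 168 pm.

168 pm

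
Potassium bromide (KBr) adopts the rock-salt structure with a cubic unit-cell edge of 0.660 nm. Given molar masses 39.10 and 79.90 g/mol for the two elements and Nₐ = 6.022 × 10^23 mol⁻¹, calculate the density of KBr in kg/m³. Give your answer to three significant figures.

The rock-salt structure contains Z = 4 formula units per cell; M(KBr) = 39.10 + 79.90 = 119.0 g/mol.
a³ = (6.600 × 10^-8 cm)³ = 2.875 × 10^-22 cm³.
ρ = 4 × 119.0 / (6.022 × 10²³ × 2.875 × 10^-22) = 2.749 g/cm³ = 2750 kg/m³.

2750 kg/m³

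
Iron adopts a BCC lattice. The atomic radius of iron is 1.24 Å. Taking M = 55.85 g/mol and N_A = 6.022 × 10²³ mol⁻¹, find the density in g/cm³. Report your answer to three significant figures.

In a BCC lattice, atoms touch along the body diagonal, so √3·a = 4r, giving a = 2.864 Å = 2.864 × 10^-8 cm.
With Z = 2, ρ = Z·M/(N_A·a³) = 2 × 55.85 / (6.022 × 10²³ × 2.348 × 10^-23) = 7.899 g/cm³.

7.90 g/cm³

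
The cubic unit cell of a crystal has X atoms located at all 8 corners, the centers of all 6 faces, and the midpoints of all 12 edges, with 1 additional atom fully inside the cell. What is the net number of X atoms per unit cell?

Corner atoms are shared by 8 cells (1/8 each), face atoms by 2 (1/2 each), edge atoms by 4 (1/4 each), interior atoms are unshared.
Net atoms = 8 × 1/8 + 6 × 1/2 + 12 × 1/4 + 1 = 1 + 3 + 3 + 1 = 8.

8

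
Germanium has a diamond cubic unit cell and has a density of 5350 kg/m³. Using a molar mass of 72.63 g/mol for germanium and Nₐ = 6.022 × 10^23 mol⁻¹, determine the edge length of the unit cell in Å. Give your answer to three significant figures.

5.65 Å

With Z = 8 atoms per diamond cubic cell, a³ = Z·M/(N_A·ρ) = 8 × 72.63 / (6.022 × 10²³ × 5.350 g/cm³) = 1.803 × 10^-22 cm³.
a = (1.803 × 10^-22)^(1/3) = 5.650 × 10^-8 cm = 5.65 Å.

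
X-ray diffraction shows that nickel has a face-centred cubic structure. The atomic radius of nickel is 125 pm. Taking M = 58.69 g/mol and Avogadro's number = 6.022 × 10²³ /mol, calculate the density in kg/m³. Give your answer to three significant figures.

In an FCC lattice, atoms touch along the face diagonal, so √2·a = 4r, giving a = 353.6 pm = 3.536 × 10^-8 cm.
With Z = 4, ρ = Z·M/(N_A·a³) = 4 × 58.69 / (6.022 × 10²³ × 4.419 × 10^-23) = 8.821 g/cm³ = 8820 kg/m³.

8820 kg/m³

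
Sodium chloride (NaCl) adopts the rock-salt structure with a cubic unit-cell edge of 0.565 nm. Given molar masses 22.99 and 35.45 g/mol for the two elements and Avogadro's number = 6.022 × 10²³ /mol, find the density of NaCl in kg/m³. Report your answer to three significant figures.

2150 kg/m³

The rock-salt structure contains Z = 4 formula units per cell; M(NaCl) = 22.99 + 35.45 = 58.44 g/mol.
a³ = (5.650 × 10^-8 cm)³ = 1.804 × 10^-22 cm³.
ρ = 4 × 58.44 / (6.022 × 10²³ × 1.804 × 10^-22) = 2.152 g/cm³ = 2150 kg/m³.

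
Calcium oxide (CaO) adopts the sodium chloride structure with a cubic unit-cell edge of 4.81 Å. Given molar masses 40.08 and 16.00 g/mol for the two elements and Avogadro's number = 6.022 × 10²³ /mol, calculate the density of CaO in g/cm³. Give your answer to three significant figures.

3.35 g/cm³

The sodium chloride structure contains Z = 4 formula units per cell; M(CaO) = 40.08 + 16.00 = 56.08 g/mol.
a³ = (4.810 × 10^-8 cm)³ = 1.113 × 10^-22 cm³.
ρ = 4 × 56.08 / (6.022 × 10²³ × 1.113 × 10^-22) = 3.347 g/cm³.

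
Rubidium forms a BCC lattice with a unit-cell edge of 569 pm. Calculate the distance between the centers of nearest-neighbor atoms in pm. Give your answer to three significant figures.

In a BCC structure, atoms touch along the body diagonal, so √3·a = 4r; the nearest-neighbor distance equals 2r = 0.8660·a.
d = 0.8660 × 569 = 493 pm.

493 pm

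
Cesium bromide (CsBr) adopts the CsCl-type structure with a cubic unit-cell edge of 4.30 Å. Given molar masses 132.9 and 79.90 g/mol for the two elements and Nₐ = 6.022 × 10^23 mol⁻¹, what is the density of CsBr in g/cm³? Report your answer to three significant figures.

4.44 g/cm³

The CsCl-type structure contains Z = 1 formula unit per cell; M(CsBr) = 132.9 + 79.90 = 212.8 g/mol.
a³ = (4.300 × 10^-8 cm)³ = 7.951 × 10^-23 cm³.
ρ = 1 × 212.8 / (6.022 × 10²³ × 7.951 × 10^-23) = 4.445 g/cm³.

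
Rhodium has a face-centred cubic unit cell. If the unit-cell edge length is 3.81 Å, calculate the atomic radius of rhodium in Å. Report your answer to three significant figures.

In an FCC lattice, atoms touch along the face diagonal, so √2·a = 4r.
r = √2·a/4 = 1.4142 × 3.81 / 4 = 1.35 Å.

1.35 Å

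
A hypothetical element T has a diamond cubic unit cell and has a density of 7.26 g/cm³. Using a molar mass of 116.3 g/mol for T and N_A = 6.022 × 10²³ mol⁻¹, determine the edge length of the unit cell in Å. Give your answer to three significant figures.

5.97 Å

With Z = 8 atoms per diamond cubic cell, a³ = Z·M/(N_A·ρ) = 8 × 116.3 / (6.022 × 10²³ × 7.260 g/cm³) = 2.128 × 10^-22 cm³.
a = (2.128 × 10^-22)^(1/3) = 5.970 × 10^-8 cm = 5.97 Å.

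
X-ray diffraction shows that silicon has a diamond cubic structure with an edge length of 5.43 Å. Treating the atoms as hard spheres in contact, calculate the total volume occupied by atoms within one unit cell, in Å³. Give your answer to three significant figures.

54.4 Å³

In a diamond cubic lattice nearest neighbors lie along the body diagonal with √3·a = 8r, so r = 0.2165a = 1.176 Å.
V_atoms = Z × (4/3)πr³ = 8 × (4/3)π × (1.176)³ = 54.4 Å³.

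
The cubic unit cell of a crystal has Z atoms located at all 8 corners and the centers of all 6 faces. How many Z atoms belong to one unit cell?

4

Corner atoms are shared by 8 cells (1/8 each), face atoms by 2 (1/2 each).
Net atoms = 8 × 1/8 + 6 × 1/2 = 1 + 3 = 4.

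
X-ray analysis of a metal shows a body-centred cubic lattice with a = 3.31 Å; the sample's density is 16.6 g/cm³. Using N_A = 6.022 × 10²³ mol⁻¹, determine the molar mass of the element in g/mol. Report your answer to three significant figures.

A BCC cell has Z = 2 atoms; a = 3.310 × 10^-8 cm.
M = ρ·N_A·a³/Z = 16.6 × 6.022 × 10²³ × 3.626 × 10^-23 / 2 = 181 g/mol.

181 g/mol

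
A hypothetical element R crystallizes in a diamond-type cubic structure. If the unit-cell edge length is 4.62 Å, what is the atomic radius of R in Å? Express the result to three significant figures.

In a diamond cubic lattice, nearest neighbors lie along the body diagonal with √3·a = 8r.
r = √3·a/8 = 1.7321 × 4.62 / 8 = 1.00 Å.

1.00 Å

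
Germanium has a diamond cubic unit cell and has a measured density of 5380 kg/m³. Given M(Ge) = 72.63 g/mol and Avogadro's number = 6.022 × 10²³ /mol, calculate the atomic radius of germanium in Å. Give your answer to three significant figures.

1.22 Å

For a diamond cubic cell (Z = 8), a³ = Z·M/(N_A·ρ) = 8 × 72.63 / (6.022 × 10²³ × 5.380) = 1.793 × 10^-22 cm³, so a = 5.639 × 10^-8 cm = 5.639 Å.
Nearest neighbors lie along the body diagonal with √3·a = 8r, so r = 0.2165 × a = 1.22 Å.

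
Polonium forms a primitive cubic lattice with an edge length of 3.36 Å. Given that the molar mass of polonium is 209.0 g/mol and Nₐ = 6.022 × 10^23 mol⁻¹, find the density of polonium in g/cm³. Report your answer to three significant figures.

A simple cubic unit cell contains Z = 1 atom.
Cell volume: a³ = (3.36 Å)³ = (3.360 × 10^-8 cm)³ = 3.793 × 10^-23 cm³.
ρ = Z·M/(N_A·a³) = 1 × 209.0 / (6.022 × 10²³ × 3.793 × 10^-23) = 9.149 g/cm³.

9.15 g/cm³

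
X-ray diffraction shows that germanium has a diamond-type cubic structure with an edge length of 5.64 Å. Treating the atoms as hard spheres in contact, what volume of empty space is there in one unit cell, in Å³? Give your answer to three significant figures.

118 Å³

In a diamond cubic lattice nearest neighbors lie along the body diagonal with √3·a = 8r, so r = 0.2165a = 1.221 Å.
V_cell = a³ = 179.4 Å³; V_atoms = 8 × (4/3)πr³ = 61.01 Å³.
Empty space = 179.4 − 61.01 = 118 Å³.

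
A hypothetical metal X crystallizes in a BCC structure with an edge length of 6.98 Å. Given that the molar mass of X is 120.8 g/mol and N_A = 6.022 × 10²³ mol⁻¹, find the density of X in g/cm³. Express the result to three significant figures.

A BCC unit cell contains Z = 2 atoms.
Cell volume: a³ = (6.98 Å)³ = (6.980 × 10^-8 cm)³ = 3.401 × 10^-22 cm³.
ρ = Z·M/(N_A·a³) = 2 × 120.8 / (6.022 × 10²³ × 3.401 × 10^-22) = 1.180 g/cm³.

1.18 g/cm³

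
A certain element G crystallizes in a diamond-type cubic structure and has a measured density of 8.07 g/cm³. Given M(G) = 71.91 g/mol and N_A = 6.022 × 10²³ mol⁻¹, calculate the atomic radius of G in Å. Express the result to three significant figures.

1.06 Å

For a diamond cubic cell (Z = 8), a³ = Z·M/(N_A·ρ) = 8 × 71.91 / (6.022 × 10²³ × 8.070) = 1.184 × 10^-22 cm³, so a = 4.910 × 10^-8 cm = 4.910 Å.
Nearest neighbors lie along the body diagonal with √3·a = 8r, so r = 0.2165 × a = 1.06 Å.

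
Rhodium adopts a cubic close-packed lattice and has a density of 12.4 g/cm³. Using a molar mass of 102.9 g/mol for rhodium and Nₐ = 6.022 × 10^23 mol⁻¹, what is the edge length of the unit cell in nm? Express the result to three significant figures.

0.381 nm

With Z = 4 atoms per FCC cell, a³ = Z·M/(N_A·ρ) = 4 × 102.9 / (6.022 × 10²³ × 12.40 g/cm³) = 5.512 × 10^-23 cm³.
a = (5.512 × 10^-23)^(1/3) = 3.806 × 10^-8 cm = 0.381 nm.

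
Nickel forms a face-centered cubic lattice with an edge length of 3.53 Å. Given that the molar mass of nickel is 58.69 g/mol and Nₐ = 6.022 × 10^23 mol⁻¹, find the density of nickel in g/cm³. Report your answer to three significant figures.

An FCC unit cell contains Z = 4 atoms.
Cell volume: a³ = (3.53 Å)³ = (3.530 × 10^-8 cm)³ = 4.399 × 10^-23 cm³.
ρ = Z·M/(N_A·a³) = 4 × 58.69 / (6.022 × 10²³ × 4.399 × 10^-23) = 8.863 g/cm³.

8.86 g/cm³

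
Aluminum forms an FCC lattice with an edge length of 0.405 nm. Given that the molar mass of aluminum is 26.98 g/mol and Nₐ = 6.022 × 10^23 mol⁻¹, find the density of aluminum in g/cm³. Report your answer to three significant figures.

2.70 g/cm³

An FCC unit cell contains Z = 4 atoms.
Cell volume: a³ = (0.405 nm)³ = (4.050 × 10^-8 cm)³ = 6.643 × 10^-23 cm³.
ρ = Z·M/(N_A·a³) = 4 × 26.98 / (6.022 × 10²³ × 6.643 × 10^-23) = 2.698 g/cm³.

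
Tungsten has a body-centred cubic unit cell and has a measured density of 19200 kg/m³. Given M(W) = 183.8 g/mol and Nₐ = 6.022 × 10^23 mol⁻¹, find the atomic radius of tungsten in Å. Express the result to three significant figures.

1.37 Å

For a BCC cell (Z = 2), a³ = Z·M/(N_A·ρ) = 2 × 183.8 / (6.022 × 10²³ × 19.20) = 3.179 × 10^-23 cm³, so a = 3.168 × 10^-8 cm = 3.168 Å.
Atoms touch along the body diagonal, so √3·a = 4r, so r = 0.4330 × a = 1.37 Å.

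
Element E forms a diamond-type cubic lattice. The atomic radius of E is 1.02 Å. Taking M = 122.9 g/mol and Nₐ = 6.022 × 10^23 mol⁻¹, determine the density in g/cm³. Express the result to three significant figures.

15.6 g/cm³

In a diamond cubic lattice, nearest neighbors lie along the body diagonal with √3·a = 8r, giving a = 4.711 Å = 4.711 × 10^-8 cm.
With Z = 8, ρ = Z·M/(N_A·a³) = 8 × 122.9 / (6.022 × 10²³ × 1.046 × 10^-22) = 15.61 g/cm³.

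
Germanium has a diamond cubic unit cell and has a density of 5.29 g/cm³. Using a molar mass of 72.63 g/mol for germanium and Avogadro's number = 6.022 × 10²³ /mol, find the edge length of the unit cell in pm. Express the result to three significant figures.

With Z = 8 atoms per diamond cubic cell, a³ = Z·M/(N_A·ρ) = 8 × 72.63 / (6.022 × 10²³ × 5.290 g/cm³) = 1.824 × 10^-22 cm³.
a = (1.824 × 10^-22)^(1/3) = 5.671 × 10^-8 cm = 567 pm.

567 pm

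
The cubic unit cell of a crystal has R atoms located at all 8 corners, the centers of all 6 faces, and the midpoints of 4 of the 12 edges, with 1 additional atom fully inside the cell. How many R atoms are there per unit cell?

Corner atoms are shared by 8 cells (1/8 each), face atoms by 2 (1/2 each), edge atoms by 4 (1/4 each), interior atoms are unshared.
Net atoms = 8 × 1/8 + 6 × 1/2 + 4 × 1/4 + 1 = 1 + 3 + 1 + 1 = 6.

6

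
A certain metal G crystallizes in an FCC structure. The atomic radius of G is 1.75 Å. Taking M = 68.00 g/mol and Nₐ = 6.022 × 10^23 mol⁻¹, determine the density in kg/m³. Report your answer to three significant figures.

3720 kg/m³

In an FCC lattice, atoms touch along the face diagonal, so √2·a = 4r, giving a = 4.950 Å = 4.950 × 10^-8 cm.
With Z = 4, ρ = Z·M/(N_A·a³) = 4 × 68.00 / (6.022 × 10²³ × 1.213 × 10^-22) = 3.725 g/cm³ = 3720 kg/m³.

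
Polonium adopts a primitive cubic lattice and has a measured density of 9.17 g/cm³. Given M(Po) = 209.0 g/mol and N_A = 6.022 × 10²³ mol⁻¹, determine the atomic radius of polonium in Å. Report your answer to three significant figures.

For a simple cubic cell (Z = 1), a³ = Z·M/(N_A·ρ) = 1 × 209.0 / (6.022 × 10²³ × 9.170) = 3.785 × 10^-23 cm³, so a = 3.357 × 10^-8 cm = 3.357 Å.
Atoms touch along the cell edge, so a = 2r, so r = 0.5000 × a = 1.68 Å.

1.68 Å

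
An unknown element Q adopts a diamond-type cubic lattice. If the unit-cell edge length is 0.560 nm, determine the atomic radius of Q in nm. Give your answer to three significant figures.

In a diamond cubic lattice, nearest neighbors lie along the body diagonal with √3·a = 8r.
r = √3·a/8 = 1.7321 × 0.560 / 8 = 0.121 nm.

0.121 nm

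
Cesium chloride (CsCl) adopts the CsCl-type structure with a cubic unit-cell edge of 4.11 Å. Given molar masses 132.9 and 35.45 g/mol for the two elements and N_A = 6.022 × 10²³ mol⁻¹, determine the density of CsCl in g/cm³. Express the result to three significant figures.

4.03 g/cm³

The CsCl-type structure contains Z = 1 formula unit per cell; M(CsCl) = 132.9 + 35.45 = 168.35 g/mol.
a³ = (4.110 × 10^-8 cm)³ = 6.943 × 10^-23 cm³.
ρ = 1 × 168.35 / (6.022 × 10²³ × 6.943 × 10^-23) = 4.027 g/cm³.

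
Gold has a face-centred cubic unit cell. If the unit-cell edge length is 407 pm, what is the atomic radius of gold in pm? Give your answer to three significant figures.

In an FCC lattice, atoms touch along the face diagonal, so √2·a = 4r.
r = √2·a/4 = 1.4142 × 407 / 4 = 144 pm.

144 pm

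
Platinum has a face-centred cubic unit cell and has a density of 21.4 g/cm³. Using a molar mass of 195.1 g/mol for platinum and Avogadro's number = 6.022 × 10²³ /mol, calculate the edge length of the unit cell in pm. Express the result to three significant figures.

With Z = 4 atoms per FCC cell, a³ = Z·M/(N_A·ρ) = 4 × 195.1 / (6.022 × 10²³ × 21.40 g/cm³) = 6.056 × 10^-23 cm³.
a = (6.056 × 10^-23)^(1/3) = 3.927 × 10^-8 cm = 393 pm.

393 pm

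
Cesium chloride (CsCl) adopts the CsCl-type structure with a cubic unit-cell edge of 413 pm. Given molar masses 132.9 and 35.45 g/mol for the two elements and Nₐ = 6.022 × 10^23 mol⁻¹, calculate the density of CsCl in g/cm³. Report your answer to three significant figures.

3.97 g/cm³

The CsCl-type structure contains Z = 1 formula unit per cell; M(CsCl) = 132.9 + 35.45 = 168.35 g/mol.
a³ = (4.130 × 10^-8 cm)³ = 7.044 × 10^-23 cm³.
ρ = 1 × 168.35 / (6.022 × 10²³ × 7.044 × 10^-23) = 3.968 g/cm³.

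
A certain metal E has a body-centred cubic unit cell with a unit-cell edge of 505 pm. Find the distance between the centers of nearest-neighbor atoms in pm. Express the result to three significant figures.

In a BCC structure, atoms touch along the body diagonal, so √3·a = 4r; the nearest-neighbor distance equals 2r = 0.8660·a.
d = 0.8660 × 505 = 437 pm.

437 pm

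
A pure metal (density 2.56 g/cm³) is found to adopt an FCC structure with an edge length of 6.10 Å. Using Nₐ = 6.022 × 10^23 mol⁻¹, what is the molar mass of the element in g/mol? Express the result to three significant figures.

An FCC cell has Z = 4 atoms; a = 6.100 × 10^-8 cm.
M = ρ·N_A·a³/Z = 2.56 × 6.022 × 10²³ × 2.270 × 10^-22 / 4 = 87.5 g/mol.

87.5 g/mol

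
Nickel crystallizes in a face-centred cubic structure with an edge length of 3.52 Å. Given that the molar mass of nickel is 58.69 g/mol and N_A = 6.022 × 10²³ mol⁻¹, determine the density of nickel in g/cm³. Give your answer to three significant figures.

An FCC unit cell contains Z = 4 atoms.
Cell volume: a³ = (3.52 Å)³ = (3.520 × 10^-8 cm)³ = 4.361 × 10^-23 cm³.
ρ = Z·M/(N_A·a³) = 4 × 58.69 / (6.022 × 10²³ × 4.361 × 10^-23) = 8.938 g/cm³.

8.94 g/cm³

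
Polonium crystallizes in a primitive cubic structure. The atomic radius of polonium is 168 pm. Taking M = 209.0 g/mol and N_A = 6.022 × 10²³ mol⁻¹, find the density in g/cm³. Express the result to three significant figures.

In a simple cubic lattice, atoms touch along the cell edge, so a = 2r, giving a = 336.0 pm = 3.360 × 10^-8 cm.
With Z = 1, ρ = Z·M/(N_A·a³) = 1 × 209.0 / (6.022 × 10²³ × 3.793 × 10^-23) = 9.149 g/cm³.

9.15 g/cm³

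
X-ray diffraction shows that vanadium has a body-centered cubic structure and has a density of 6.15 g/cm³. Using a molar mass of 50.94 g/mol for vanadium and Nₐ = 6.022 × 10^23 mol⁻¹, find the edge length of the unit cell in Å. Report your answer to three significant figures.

3.02 Å

With Z = 2 atoms per BCC cell, a³ = Z·M/(N_A·ρ) = 2 × 50.94 / (6.022 × 10²³ × 6.150 g/cm³) = 2.751 × 10^-23 cm³.
a = (2.751 × 10^-23)^(1/3) = 3.019 × 10^-8 cm = 3.02 Å.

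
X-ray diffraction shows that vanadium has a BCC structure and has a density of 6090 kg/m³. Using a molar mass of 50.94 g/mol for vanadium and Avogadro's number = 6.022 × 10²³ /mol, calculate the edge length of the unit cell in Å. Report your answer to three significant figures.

With Z = 2 atoms per BCC cell, a³ = Z·M/(N_A·ρ) = 2 × 50.94 / (6.022 × 10²³ × 6.090 g/cm³) = 2.778 × 10^-23 cm³.
a = (2.778 × 10^-23)^(1/3) = 3.029 × 10^-8 cm = 3.03 Å.

3.03 Å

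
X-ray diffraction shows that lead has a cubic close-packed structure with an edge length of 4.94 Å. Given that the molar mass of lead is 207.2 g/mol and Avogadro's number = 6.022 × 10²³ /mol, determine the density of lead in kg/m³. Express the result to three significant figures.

11400 kg/m³

An FCC unit cell contains Z = 4 atoms.
Cell volume: a³ = (4.94 Å)³ = (4.940 × 10^-8 cm)³ = 1.206 × 10^-22 cm³.
ρ = Z·M/(N_A·a³) = 4 × 207.2 / (6.022 × 10²³ × 1.206 × 10^-22) = 11.42 g/cm³ = 11400 kg/m³.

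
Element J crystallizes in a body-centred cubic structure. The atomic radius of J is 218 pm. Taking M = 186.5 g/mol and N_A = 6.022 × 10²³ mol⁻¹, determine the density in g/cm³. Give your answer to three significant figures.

4.85 g/cm³

In a BCC lattice, atoms touch along the body diagonal, so √3·a = 4r, giving a = 503.4 pm = 5.034 × 10^-8 cm.
With Z = 2, ρ = Z·M/(N_A·a³) = 2 × 186.5 / (6.022 × 10²³ × 1.276 × 10^-22) = 4.854 g/cm³.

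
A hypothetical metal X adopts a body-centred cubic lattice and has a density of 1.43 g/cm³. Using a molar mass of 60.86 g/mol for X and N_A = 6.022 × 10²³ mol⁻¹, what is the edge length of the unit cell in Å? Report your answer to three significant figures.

With Z = 2 atoms per BCC cell, a³ = Z·M/(N_A·ρ) = 2 × 60.86 / (6.022 × 10²³ × 1.430 g/cm³) = 1.413 × 10^-22 cm³.
a = (1.413 × 10^-22)^(1/3) = 5.209 × 10^-8 cm = 5.21 Å.

5.21 Å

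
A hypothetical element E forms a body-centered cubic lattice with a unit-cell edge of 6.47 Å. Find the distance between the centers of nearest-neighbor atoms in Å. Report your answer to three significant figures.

In a BCC structure, atoms touch along the body diagonal, so √3·a = 4r; the nearest-neighbor distance equals 2r = 0.8660·a.
d = 0.8660 × 6.47 = 5.60 Å.

5.60 Å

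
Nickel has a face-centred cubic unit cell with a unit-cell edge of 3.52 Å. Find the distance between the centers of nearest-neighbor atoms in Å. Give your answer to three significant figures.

In an FCC structure, atoms touch along the face diagonal, so √2·a = 4r; the nearest-neighbor distance equals 2r = 0.7071·a.
d = 0.7071 × 3.52 = 2.49 Å.

2.49 Å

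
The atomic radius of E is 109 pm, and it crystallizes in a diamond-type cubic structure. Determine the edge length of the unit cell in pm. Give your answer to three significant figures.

503 pm

In a diamond cubic lattice, nearest neighbors lie along the body diagonal with √3·a = 8r.
a = 8r/√3 = 8 × 109 / 1.7321 = 503 pm.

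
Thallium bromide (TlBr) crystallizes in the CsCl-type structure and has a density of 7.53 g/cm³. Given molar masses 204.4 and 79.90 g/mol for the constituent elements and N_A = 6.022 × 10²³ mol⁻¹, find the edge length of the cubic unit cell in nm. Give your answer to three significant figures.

M(TlBr) = 284.3 g/mol; Z = 1 formula unit per cell.
a³ = Z·M/(N_A·ρ) = 1 × 284.3 / (6.022 × 10²³ × 7.53) = 6.270 × 10^-23 cm³, so a = 3.973 × 10^-8 cm = 0.397 nm.

0.397 nm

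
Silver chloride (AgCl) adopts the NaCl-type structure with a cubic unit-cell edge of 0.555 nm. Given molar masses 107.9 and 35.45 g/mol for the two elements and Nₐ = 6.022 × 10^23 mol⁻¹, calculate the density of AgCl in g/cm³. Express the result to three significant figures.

The NaCl-type structure contains Z = 4 formula units per cell; M(AgCl) = 107.9 + 35.45 = 143.35 g/mol.
a³ = (5.550 × 10^-8 cm)³ = 1.710 × 10^-22 cm³.
ρ = 4 × 143.35 / (6.022 × 10²³ × 1.710 × 10^-22) = 5.570 g/cm³.

5.57 g/cm³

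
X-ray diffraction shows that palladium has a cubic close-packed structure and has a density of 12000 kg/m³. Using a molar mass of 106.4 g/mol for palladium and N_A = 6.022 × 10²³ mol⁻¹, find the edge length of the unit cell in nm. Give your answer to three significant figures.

With Z = 4 atoms per FCC cell, a³ = Z·M/(N_A·ρ) = 4 × 106.4 / (6.022 × 10²³ × 12.00 g/cm³) = 5.890 × 10^-23 cm³.
a = (5.890 × 10^-23)^(1/3) = 3.891 × 10^-8 cm = 0.389 nm.

0.389 nm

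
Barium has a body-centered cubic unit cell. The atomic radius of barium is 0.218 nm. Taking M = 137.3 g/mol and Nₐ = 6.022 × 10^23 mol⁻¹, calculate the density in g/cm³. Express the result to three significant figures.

In a BCC lattice, atoms touch along the body diagonal, so √3·a = 4r, giving a = 0.5034 nm = 5.034 × 10^-8 cm.
With Z = 2, ρ = Z·M/(N_A·a³) = 2 × 137.3 / (6.022 × 10²³ × 1.276 × 10^-22) = 3.573 g/cm³.

3.57 g/cm³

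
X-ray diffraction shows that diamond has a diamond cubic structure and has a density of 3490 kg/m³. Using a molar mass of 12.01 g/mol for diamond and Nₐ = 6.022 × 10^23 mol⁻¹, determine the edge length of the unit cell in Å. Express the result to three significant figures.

3.58 Å

With Z = 8 atoms per diamond cubic cell, a³ = Z·M/(N_A·ρ) = 8 × 12.01 / (6.022 × 10²³ × 3.490 g/cm³) = 4.572 × 10^-23 cm³.
a = (4.572 × 10^-23)^(1/3) = 3.576 × 10^-8 cm = 3.58 Å.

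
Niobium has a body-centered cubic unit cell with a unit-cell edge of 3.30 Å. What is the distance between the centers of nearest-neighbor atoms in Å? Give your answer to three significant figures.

2.86 Å

In a BCC structure, atoms touch along the body diagonal, so √3·a = 4r; the nearest-neighbor distance equals 2r = 0.8660·a.
d = 0.8660 × 3.30 = 2.86 Å.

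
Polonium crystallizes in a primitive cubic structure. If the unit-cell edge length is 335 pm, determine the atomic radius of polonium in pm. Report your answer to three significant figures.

In a simple cubic lattice, atoms touch along the cell edge, so a = 2r.
r = a/2 = 335/2 = 168 pm.

168 pm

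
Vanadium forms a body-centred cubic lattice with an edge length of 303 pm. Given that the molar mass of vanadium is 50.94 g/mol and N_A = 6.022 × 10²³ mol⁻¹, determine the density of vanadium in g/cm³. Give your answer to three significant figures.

A BCC unit cell contains Z = 2 atoms.
Cell volume: a³ = (303 pm)³ = (3.030 × 10^-8 cm)³ = 2.782 × 10^-23 cm³.
ρ = Z·M/(N_A·a³) = 2 × 50.94 / (6.022 × 10²³ × 2.782 × 10^-23) = 6.082 g/cm³.

6.08 g/cm³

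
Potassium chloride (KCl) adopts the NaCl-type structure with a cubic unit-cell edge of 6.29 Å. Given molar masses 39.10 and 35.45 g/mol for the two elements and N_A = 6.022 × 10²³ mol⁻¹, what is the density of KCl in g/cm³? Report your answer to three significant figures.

1.99 g/cm³

The NaCl-type structure contains Z = 4 formula units per cell; M(KCl) = 39.10 + 35.45 = 74.55 g/mol.
a³ = (6.290 × 10^-8 cm)³ = 2.489 × 10^-22 cm³.
ρ = 4 × 74.55 / (6.022 × 10²³ × 2.489 × 10^-22) = 1.990 g/cm³.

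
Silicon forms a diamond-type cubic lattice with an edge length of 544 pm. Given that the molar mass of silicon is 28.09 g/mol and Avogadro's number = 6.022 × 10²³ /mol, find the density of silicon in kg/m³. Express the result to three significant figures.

A diamond cubic unit cell contains Z = 8 atoms.
Cell volume: a³ = (544 pm)³ = (5.440 × 10^-8 cm)³ = 1.610 × 10^-22 cm³.
ρ = Z·M/(N_A·a³) = 8 × 28.09 / (6.022 × 10²³ × 1.610 × 10^-22) = 2.318 g/cm³ = 2320 kg/m³.

2320 kg/m³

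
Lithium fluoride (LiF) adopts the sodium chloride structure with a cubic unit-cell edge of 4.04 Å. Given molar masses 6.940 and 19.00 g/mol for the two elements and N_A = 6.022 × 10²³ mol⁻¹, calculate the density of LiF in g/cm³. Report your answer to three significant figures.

The sodium chloride structure contains Z = 4 formula units per cell; M(LiF) = 6.940 + 19.00 = 25.94 g/mol.
a³ = (4.040 × 10^-8 cm)³ = 6.594 × 10^-23 cm³.
ρ = 4 × 25.94 / (6.022 × 10²³ × 6.594 × 10^-23) = 2.613 g/cm³.

2.61 g/cm³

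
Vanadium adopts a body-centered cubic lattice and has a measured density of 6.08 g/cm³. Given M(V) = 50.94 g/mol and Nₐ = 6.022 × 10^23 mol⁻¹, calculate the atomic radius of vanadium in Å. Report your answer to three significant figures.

For a BCC cell (Z = 2), a³ = Z·M/(N_A·ρ) = 2 × 50.94 / (6.022 × 10²³ × 6.080) = 2.783 × 10^-23 cm³, so a = 3.030 × 10^-8 cm = 3.030 Å.
Atoms touch along the body diagonal, so √3·a = 4r, so r = 0.4330 × a = 1.31 Å.

1.31 Å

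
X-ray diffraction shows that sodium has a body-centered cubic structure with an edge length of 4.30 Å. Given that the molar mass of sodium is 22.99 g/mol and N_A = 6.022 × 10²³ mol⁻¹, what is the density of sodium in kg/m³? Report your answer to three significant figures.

960 kg/m³

A BCC unit cell contains Z = 2 atoms.
Cell volume: a³ = (4.30 Å)³ = (4.300 × 10^-8 cm)³ = 7.951 × 10^-23 cm³.
ρ = Z·M/(N_A·a³) = 2 × 22.99 / (6.022 × 10²³ × 7.951 × 10^-23) = 0.9603 g/cm³ = 960 kg/m³.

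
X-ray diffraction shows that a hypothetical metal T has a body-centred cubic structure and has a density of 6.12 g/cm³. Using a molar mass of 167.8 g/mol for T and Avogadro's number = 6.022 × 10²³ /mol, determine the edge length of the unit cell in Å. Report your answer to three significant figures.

With Z = 2 atoms per BCC cell, a³ = Z·M/(N_A·ρ) = 2 × 167.8 / (6.022 × 10²³ × 6.120 g/cm³) = 9.106 × 10^-23 cm³.
a = (9.106 × 10^-23)^(1/3) = 4.499 × 10^-8 cm = 4.50 Å.

4.50 Å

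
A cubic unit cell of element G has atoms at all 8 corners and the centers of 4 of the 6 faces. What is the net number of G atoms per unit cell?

3

Corner atoms are shared by 8 cells (1/8 each), face atoms by 2 (1/2 each).
Net atoms = 8 × 1/8 + 4 × 1/2 = 1 + 2 = 3.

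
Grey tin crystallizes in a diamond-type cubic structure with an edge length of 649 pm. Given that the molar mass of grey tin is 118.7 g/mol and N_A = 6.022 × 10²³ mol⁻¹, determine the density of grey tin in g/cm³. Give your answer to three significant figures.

A diamond cubic unit cell contains Z = 8 atoms.
Cell volume: a³ = (649 pm)³ = (6.490 × 10^-8 cm)³ = 2.734 × 10^-22 cm³.
ρ = Z·M/(N_A·a³) = 8 × 118.7 / (6.022 × 10²³ × 2.734 × 10^-22) = 5.769 g/cm³.

5.77 g/cm³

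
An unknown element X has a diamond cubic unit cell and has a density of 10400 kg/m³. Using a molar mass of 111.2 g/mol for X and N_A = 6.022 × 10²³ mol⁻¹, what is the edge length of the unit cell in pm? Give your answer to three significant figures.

With Z = 8 atoms per diamond cubic cell, a³ = Z·M/(N_A·ρ) = 8 × 111.2 / (6.022 × 10²³ × 10.40 g/cm³) = 1.420 × 10^-22 cm³.
a = (1.420 × 10^-22)^(1/3) = 5.218 × 10^-8 cm = 522 pm.

522 pm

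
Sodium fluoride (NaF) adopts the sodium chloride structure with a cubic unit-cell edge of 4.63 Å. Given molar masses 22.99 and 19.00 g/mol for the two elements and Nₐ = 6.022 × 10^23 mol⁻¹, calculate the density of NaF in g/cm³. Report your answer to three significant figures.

2.81 g/cm³

The sodium chloride structure contains Z = 4 formula units per cell; M(NaF) = 22.99 + 19.00 = 41.99 g/mol.
a³ = (4.630 × 10^-8 cm)³ = 9.925 × 10^-23 cm³.
ρ = 4 × 41.99 / (6.022 × 10²³ × 9.925 × 10^-23) = 2.810 g/cm³.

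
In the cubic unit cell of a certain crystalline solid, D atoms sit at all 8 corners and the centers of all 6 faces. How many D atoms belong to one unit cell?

4

Corner atoms are shared by 8 cells (1/8 each), face atoms by 2 (1/2 each).
Net atoms = 8 × 1/8 + 6 × 1/2 = 1 + 3 = 4.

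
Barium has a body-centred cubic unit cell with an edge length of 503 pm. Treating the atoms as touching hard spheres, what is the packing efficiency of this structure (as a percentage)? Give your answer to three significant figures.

68.0%

In a BCC lattice atoms touch along the body diagonal, so √3·a = 4r, so r = 0.4330a = 217.8 pm.
Packing fraction = Z·(4/3)πr³ / a³ = 2 × (4/3)π × (217.8)³ / (503)³ = 0.6802 = 68.0%.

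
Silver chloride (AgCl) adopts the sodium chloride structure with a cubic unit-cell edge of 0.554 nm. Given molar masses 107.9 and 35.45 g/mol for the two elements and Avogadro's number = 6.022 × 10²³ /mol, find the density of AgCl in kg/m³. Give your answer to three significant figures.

The sodium chloride structure contains Z = 4 formula units per cell; M(AgCl) = 107.9 + 35.45 = 143.35 g/mol.
a³ = (5.540 × 10^-8 cm)³ = 1.700 × 10^-22 cm³.
ρ = 4 × 143.35 / (6.022 × 10²³ × 1.700 × 10^-22) = 5.600 g/cm³ = 5600 kg/m³.

5600 kg/m³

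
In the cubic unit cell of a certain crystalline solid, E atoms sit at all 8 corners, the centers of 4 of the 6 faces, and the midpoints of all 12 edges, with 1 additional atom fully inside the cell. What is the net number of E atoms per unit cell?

Corner atoms are shared by 8 cells (1/8 each), face atoms by 2 (1/2 each), edge atoms by 4 (1/4 each), interior atoms are unshared.
Net atoms = 8 × 1/8 + 4 × 1/2 + 12 × 1/4 + 1 = 1 + 2 + 3 + 1 = 7.

7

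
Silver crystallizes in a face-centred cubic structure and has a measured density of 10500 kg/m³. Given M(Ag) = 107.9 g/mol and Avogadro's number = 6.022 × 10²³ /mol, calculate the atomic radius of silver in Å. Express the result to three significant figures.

1.44 Å

For an FCC cell (Z = 4), a³ = Z·M/(N_A·ρ) = 4 × 107.9 / (6.022 × 10²³ × 10.50) = 6.826 × 10^-23 cm³, so a = 4.087 × 10^-8 cm = 4.087 Å.
Atoms touch along the face diagonal, so √2·a = 4r, so r = 0.3536 × a = 1.44 Å.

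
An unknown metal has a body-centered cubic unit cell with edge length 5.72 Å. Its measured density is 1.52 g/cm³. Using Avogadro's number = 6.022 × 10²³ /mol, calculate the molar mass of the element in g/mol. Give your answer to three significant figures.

85.7 g/mol

A BCC cell has Z = 2 atoms; a = 5.720 × 10^-8 cm.
M = ρ·N_A·a³/Z = 1.52 × 6.022 × 10²³ × 1.871 × 10^-22 / 2 = 85.7 g/mol.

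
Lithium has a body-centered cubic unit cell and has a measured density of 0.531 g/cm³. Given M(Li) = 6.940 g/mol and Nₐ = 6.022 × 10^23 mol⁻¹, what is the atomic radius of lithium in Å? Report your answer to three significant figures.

For a BCC cell (Z = 2), a³ = Z·M/(N_A·ρ) = 2 × 6.940 / (6.022 × 10²³ × 0.5310) = 4.341 × 10^-23 cm³, so a = 3.514 × 10^-8 cm = 3.514 Å.
Atoms touch along the body diagonal, so √3·a = 4r, so r = 0.4330 × a = 1.52 Å.

1.52 Å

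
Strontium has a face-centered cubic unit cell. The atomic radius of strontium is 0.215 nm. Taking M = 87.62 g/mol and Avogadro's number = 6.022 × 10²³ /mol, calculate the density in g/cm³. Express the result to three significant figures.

In an FCC lattice, atoms touch along the face diagonal, so √2·a = 4r, giving a = 0.6081 nm = 6.081 × 10^-8 cm.
With Z = 4, ρ = Z·M/(N_A·a³) = 4 × 87.62 / (6.022 × 10²³ × 2.249 × 10^-22) = 2.588 g/cm³.

2.59 g/cm³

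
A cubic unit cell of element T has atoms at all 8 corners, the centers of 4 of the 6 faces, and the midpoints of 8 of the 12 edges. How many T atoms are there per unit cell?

5

Corner atoms are shared by 8 cells (1/8 each), face atoms by 2 (1/2 each), edge atoms by 4 (1/4 each).
Net atoms = 8 × 1/8 + 4 × 1/2 + 8 × 1/4 = 1 + 2 + 2 = 5.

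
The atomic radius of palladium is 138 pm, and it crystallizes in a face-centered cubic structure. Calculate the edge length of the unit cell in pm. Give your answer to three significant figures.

390 pm

In an FCC lattice, atoms touch along the face diagonal, so √2·a = 4r.
a = 4r/√2 = 4 × 138 / 1.4142 = 390 pm.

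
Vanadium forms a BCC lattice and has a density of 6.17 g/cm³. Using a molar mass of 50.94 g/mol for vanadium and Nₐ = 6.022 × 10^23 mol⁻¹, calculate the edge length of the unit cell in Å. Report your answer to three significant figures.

3.02 Å

With Z = 2 atoms per BCC cell, a³ = Z·M/(N_A·ρ) = 2 × 50.94 / (6.022 × 10²³ × 6.170 g/cm³) = 2.742 × 10^-23 cm³.
a = (2.742 × 10^-23)^(1/3) = 3.015 × 10^-8 cm = 3.02 Å.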